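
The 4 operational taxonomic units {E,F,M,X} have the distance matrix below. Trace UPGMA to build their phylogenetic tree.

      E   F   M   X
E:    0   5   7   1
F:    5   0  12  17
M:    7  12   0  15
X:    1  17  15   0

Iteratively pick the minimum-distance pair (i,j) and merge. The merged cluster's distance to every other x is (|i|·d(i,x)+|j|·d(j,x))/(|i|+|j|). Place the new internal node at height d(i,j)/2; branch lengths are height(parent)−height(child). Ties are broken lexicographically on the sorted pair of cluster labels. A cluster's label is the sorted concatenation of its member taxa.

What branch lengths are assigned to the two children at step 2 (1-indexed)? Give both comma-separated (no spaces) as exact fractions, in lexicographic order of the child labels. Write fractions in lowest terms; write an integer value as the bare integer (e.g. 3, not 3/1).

step 1: merge (E,X) at d=1; branch lengths E→1/2, X→1/2; new cluster EX
  updated: d(EX,F)=11, d(EX,M)=11
step 2: merge (EX,F) at d=11; branch lengths EX→5, F→11/2; new cluster EFX
  updated: d(EFX,M)=34/3
step 3: merge (EFX,M) at d=34/3; branch lengths EFX→1/6, M→17/3; new cluster EFMX
final tree: (((E:1/2,X:1/2):5,F:11/2):1/6,M:17/3)
total length: 52/3

5,11/2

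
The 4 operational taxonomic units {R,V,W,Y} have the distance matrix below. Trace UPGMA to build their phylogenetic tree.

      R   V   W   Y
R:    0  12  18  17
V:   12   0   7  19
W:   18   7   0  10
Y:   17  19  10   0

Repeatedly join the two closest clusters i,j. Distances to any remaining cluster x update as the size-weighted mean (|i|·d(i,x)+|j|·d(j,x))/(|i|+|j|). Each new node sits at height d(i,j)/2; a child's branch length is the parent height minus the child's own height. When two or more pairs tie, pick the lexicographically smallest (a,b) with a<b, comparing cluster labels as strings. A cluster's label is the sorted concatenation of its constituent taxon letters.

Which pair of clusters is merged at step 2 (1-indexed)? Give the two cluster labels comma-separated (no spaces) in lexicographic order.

VW,Y

iteration 1: select V,W (d=7); attach at lengths (7/2, 7/2); label the merged cluster VW
  updated: d(R,VW)=15, d(VW,Y)=29/2
iteration 2: select VW,Y (d=29/2); attach at lengths (15/4, 29/4); label the merged cluster VWY
  updated: d(R,VWY)=47/3
iteration 3: select R,VWY (d=47/3); attach at lengths (47/6, 7/12); label the merged cluster RVWY
final tree: (R:47/6,((V:7/2,W:7/2):15/4,Y:29/4):7/12)
total length: 317/12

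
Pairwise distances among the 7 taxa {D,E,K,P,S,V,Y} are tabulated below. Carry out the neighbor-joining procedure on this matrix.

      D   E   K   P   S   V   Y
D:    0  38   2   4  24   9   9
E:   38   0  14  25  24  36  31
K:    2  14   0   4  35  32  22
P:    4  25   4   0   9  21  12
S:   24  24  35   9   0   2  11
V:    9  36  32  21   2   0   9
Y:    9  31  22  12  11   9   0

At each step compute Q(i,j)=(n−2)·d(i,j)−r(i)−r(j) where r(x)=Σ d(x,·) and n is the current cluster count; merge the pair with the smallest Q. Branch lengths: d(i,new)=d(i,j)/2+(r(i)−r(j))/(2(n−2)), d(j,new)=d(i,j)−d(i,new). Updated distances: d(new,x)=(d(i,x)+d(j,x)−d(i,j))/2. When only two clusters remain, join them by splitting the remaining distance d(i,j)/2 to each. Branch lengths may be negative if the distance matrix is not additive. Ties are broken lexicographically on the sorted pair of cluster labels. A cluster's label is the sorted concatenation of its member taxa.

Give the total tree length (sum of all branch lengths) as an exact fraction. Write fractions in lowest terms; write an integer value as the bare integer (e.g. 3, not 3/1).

step 1: merge (E,K) at d=14, Q=-207; branch lengths E→129/10, K→11/10; new cluster EK
  updated: d(D,EK)=13, d(EK,P)=15/2, d(EK,S)=45/2, d(EK,V)=27, d(EK,Y)=39/2
step 2: merge (S,V) at d=2, Q=-257/2; branch lengths S→17/16, V→15/16; new cluster SV
  updated: d(D,SV)=31/2, d(EK,SV)=95/4, d(P,SV)=14, d(SV,Y)=9
step 3: merge (SV,Y) at d=9, Q=-339/4; branch lengths SV→53/8, Y→19/8; new cluster SVY
  updated: d(D,SVY)=31/4, d(EK,SVY)=137/8, d(P,SVY)=17/2
step 4: merge (D,SVY) at d=31/4, Q=-341/8; branch lengths D→55/32, SVY→193/32; new cluster DSVY
  updated: d(DSVY,EK)=179/16, d(DSVY,P)=19/8
step 5: merge (DSVY,EK) at d=179/16, Q=-337/16; branch lengths DSVY→97/32, EK→261/32; new cluster DEKSVY
  updated: d(DEKSVY,P)=-21/32
step 6: merge (DEKSVY,P) at d=-21/32; branch lengths DEKSVY→-21/64, P→-21/64; new cluster DEKPSVY
final tree: (((D:55/32,((S:17/16,V:15/16):53/8,Y:19/8):193/32):97/32,(E:129/10,K:11/10):261/32):-21/64,P:-21/64)
total length: 1385/32

1385/32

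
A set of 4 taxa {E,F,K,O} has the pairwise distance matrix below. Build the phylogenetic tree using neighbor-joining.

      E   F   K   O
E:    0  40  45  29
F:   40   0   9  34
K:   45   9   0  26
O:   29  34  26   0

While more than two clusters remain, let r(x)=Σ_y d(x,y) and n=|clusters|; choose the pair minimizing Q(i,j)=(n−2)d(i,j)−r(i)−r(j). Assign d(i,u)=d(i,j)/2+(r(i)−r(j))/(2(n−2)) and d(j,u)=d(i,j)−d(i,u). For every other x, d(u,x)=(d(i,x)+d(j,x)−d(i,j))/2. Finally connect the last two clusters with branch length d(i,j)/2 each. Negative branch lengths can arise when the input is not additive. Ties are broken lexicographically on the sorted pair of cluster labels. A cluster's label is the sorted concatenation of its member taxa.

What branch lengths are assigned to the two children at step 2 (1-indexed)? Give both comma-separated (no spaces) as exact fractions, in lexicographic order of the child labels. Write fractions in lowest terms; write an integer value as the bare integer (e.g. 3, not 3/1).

69/4,21/4

step 1: merge (E,O) at d=29, Q=-145; branch lengths E→83/4, O→33/4; new cluster EO
  updated: d(EO,F)=45/2, d(EO,K)=21
step 2: merge (EO,F) at d=45/2, Q=-105/2; branch lengths EO→69/4, F→21/4; new cluster EFO
  updated: d(EFO,K)=15/4
step 3: merge (EFO,K) at d=15/4; branch lengths EFO→15/8, K→15/8; new cluster EFKO
final tree: (((E:83/4,O:33/4):69/4,F:21/4):15/8,K:15/8)
total length: 221/4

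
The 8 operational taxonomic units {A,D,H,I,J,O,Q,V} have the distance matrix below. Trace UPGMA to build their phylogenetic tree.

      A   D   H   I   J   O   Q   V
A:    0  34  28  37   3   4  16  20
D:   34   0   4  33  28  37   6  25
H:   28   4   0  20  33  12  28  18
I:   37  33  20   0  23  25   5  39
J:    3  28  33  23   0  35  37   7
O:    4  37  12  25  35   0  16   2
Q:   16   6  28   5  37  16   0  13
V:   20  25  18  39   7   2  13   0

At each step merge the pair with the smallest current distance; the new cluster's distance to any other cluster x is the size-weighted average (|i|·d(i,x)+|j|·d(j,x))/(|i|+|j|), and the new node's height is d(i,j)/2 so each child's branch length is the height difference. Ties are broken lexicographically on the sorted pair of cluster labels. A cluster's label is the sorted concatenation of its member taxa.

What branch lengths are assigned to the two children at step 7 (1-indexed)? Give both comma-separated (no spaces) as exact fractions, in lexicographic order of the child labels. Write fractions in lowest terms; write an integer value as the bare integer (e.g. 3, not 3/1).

157/32,73/32

step 1: merge (O,V) at d=2; branch lengths O→1, V→1; new cluster OV
  updated: d(A,OV)=12, d(D,OV)=31, d(H,OV)=15, d(I,OV)=32, d(J,OV)=21, d(OV,Q)=29/2
step 2: merge (A,J) at d=3; branch lengths A→3/2, J→3/2; new cluster AJ
  updated: d(AJ,D)=31, d(AJ,H)=61/2, d(AJ,I)=30, d(AJ,OV)=33/2, d(AJ,Q)=53/2
step 3: merge (D,H) at d=4; branch lengths D→2, H→2; new cluster DH
  updated: d(AJ,DH)=123/4, d(DH,I)=53/2, d(DH,OV)=23, d(DH,Q)=17
step 4: merge (I,Q) at d=5; branch lengths I→5/2, Q→5/2; new cluster IQ
  updated: d(AJ,IQ)=113/4, d(DH,IQ)=87/4, d(IQ,OV)=93/4
step 5: merge (AJ,OV) at d=33/2; branch lengths AJ→27/4, OV→29/4; new cluster AJOV
  updated: d(AJOV,DH)=215/8, d(AJOV,IQ)=103/4
step 6: merge (DH,IQ) at d=87/4; branch lengths DH→71/8, IQ→67/8; new cluster DHIQ
  updated: d(AJOV,DHIQ)=421/16
step 7: merge (AJOV,DHIQ) at d=421/16; branch lengths AJOV→157/32, DHIQ→73/32; new cluster ADHIJOQV
final tree: (((A:3/2,J:3/2):27/4,(O:1,V:1):29/4):157/32,((D:2,H:2):71/8,(I:5/2,Q:5/2):67/8):73/32)
total length: 839/16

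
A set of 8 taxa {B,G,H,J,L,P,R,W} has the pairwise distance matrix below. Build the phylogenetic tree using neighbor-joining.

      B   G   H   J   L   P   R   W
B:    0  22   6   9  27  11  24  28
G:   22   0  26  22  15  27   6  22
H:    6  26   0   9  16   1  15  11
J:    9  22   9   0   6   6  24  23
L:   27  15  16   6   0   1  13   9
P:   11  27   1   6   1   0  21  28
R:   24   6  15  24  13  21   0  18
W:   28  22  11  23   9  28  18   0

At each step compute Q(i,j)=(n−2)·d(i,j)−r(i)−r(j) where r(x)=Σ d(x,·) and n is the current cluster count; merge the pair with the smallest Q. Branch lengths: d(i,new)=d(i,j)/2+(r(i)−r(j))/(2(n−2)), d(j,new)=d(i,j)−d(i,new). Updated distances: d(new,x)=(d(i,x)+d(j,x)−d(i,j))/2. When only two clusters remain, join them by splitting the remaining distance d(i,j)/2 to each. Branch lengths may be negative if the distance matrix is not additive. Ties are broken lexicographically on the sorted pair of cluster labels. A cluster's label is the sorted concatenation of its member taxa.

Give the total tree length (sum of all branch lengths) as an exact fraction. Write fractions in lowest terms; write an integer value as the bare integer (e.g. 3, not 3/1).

iteration 1: select G,R (d=6, Q=-225); attach at lengths (55/12, 17/12); label the merged cluster GR
  updated: d(B,GR)=20, d(GR,H)=35/2, d(GR,J)=20, d(GR,L)=11, d(GR,P)=21, d(GR,W)=17
iteration 2: select L,W (d=9, Q=-141); attach at lengths (-1/10, 91/10); label the merged cluster LW
  updated: d(B,LW)=23, d(GR,LW)=19/2, d(H,LW)=9, d(J,LW)=10, d(LW,P)=10
iteration 3: select GR,LW (d=19/2, Q=-223/2); attach at lengths (129/16, 23/16); label the merged cluster GLRW
  updated: d(B,GLRW)=67/4, d(GLRW,H)=17/2, d(GLRW,J)=41/4, d(GLRW,P)=43/4
iteration 4: select H,P (d=1, Q=-201/4); attach at lengths (-5/24, 29/24); label the merged cluster HP
  updated: d(B,HP)=8, d(GLRW,HP)=73/8, d(HP,J)=7
iteration 5: select B,J (d=9, Q=-42); attach at lengths (51/8, 21/8); label the merged cluster BJ
  updated: d(BJ,GLRW)=9, d(BJ,HP)=3
iteration 6: select BJ,GLRW (d=9, Q=-169/8); attach at lengths (23/16, 121/16); label the merged cluster BGJLRW
  updated: d(BGJLRW,HP)=25/16
iteration 7: select BGJLRW,HP (d=25/16); attach at lengths (25/32, 25/32); label the merged cluster BGHJLPRW
final tree: (((B:51/8,J:21/8):23/16,((G:55/12,R:17/12):129/16,(L:-1/10,W:91/10):23/16):121/16):25/32,(H:-5/24,P:29/24):25/32)
total length: 721/16

721/16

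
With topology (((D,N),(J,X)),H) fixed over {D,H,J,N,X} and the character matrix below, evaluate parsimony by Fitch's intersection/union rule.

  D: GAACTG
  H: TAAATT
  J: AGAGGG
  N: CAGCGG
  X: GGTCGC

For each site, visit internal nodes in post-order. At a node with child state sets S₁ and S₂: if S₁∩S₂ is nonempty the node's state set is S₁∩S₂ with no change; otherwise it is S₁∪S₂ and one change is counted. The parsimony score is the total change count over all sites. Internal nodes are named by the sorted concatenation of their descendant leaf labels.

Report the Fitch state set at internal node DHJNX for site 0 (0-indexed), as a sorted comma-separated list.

site 0, node DN: D={G} ∪ N={C} → {C,G} (+1)
site 0, node JX: J={A} ∪ X={G} → {A,G} (+1)
site 0, node DJNX: DN={C,G} ∩ JX={A,G} → {G} (+0)
site 0, node DHJNX: DJNX={G} ∪ H={T} → {G,T} (+1)
site 1, node DN: D={A} ∩ N={A} → {A} (+0)
site 1, node JX: J={G} ∩ X={G} → {G} (+0)
site 1, node DJNX: DN={A} ∪ JX={G} → {A,G} (+1)
site 1, node DHJNX: DJNX={A,G} ∩ H={A} → {A} (+0)
site 2, node DN: D={A} ∪ N={G} → {A,G} (+1)
site 2, node JX: J={A} ∪ X={T} → {A,T} (+1)
site 2, node DJNX: DN={A,G} ∩ JX={A,T} → {A} (+0)
site 2, node DHJNX: DJNX={A} ∩ H={A} → {A} (+0)
site 3, node DN: D={C} ∩ N={C} → {C} (+0)
site 3, node JX: J={G} ∪ X={C} → {C,G} (+1)
site 3, node DJNX: DN={C} ∩ JX={C,G} → {C} (+0)
site 3, node DHJNX: DJNX={C} ∪ H={A} → {A,C} (+1)
site 4, node DN: D={T} ∪ N={G} → {G,T} (+1)
site 4, node JX: J={G} ∩ X={G} → {G} (+0)
site 4, node DJNX: DN={G,T} ∩ JX={G} → {G} (+0)
site 4, node DHJNX: DJNX={G} ∪ H={T} → {G,T} (+1)
site 5, node DN: D={G} ∩ N={G} → {G} (+0)
site 5, node JX: J={G} ∪ X={C} → {C,G} (+1)
site 5, node DJNX: DN={G} ∩ JX={C,G} → {G} (+0)
site 5, node DHJNX: DJNX={G} ∪ H={T} → {G,T} (+1)
per-site changes: [3, 1, 2, 2, 2, 2]; total = 12

G,T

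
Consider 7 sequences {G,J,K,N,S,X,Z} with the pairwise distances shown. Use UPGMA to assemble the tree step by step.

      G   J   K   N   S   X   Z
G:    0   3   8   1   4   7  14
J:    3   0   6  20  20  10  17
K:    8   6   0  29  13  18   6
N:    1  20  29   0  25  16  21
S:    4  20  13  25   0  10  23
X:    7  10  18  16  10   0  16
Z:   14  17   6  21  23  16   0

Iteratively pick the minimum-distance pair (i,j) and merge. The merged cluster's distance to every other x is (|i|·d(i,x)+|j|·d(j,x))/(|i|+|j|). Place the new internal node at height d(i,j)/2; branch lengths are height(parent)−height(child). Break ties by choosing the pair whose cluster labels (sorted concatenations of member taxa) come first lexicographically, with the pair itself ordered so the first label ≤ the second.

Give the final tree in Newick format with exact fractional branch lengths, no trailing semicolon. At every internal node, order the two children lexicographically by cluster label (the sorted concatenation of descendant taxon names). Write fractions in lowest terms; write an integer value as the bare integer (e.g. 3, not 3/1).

(((G:1/2,N:1/2):6,(S:5,X:5):3/2):13/8,((J:3,K:3):11/4,Z:23/4):19/8)

iteration 1: select G,N (d=1); attach at lengths (1/2, 1/2); label the merged cluster GN
  updated: d(GN,J)=23/2, d(GN,K)=37/2, d(GN,S)=29/2, d(GN,X)=23/2, d(GN,Z)=35/2
iteration 2: select J,K (d=6); attach at lengths (3, 3); label the merged cluster JK
  updated: d(GN,JK)=15, d(JK,S)=33/2, d(JK,X)=14, d(JK,Z)=23/2
iteration 3: select S,X (d=10); attach at lengths (5, 5); label the merged cluster SX
  updated: d(GN,SX)=13, d(JK,SX)=61/4, d(SX,Z)=39/2
iteration 4: select JK,Z (d=23/2); attach at lengths (11/4, 23/4); label the merged cluster JKZ
  updated: d(GN,JKZ)=95/6, d(JKZ,SX)=50/3
iteration 5: select GN,SX (d=13); attach at lengths (6, 3/2); label the merged cluster GNSX
  updated: d(GNSX,JKZ)=65/4
iteration 6: select GNSX,JKZ (d=65/4); attach at lengths (13/8, 19/8); label the merged cluster GJKNSXZ
final tree: (((G:1/2,N:1/2):6,(S:5,X:5):3/2):13/8,((J:3,K:3):11/4,Z:23/4):19/8)
total length: 37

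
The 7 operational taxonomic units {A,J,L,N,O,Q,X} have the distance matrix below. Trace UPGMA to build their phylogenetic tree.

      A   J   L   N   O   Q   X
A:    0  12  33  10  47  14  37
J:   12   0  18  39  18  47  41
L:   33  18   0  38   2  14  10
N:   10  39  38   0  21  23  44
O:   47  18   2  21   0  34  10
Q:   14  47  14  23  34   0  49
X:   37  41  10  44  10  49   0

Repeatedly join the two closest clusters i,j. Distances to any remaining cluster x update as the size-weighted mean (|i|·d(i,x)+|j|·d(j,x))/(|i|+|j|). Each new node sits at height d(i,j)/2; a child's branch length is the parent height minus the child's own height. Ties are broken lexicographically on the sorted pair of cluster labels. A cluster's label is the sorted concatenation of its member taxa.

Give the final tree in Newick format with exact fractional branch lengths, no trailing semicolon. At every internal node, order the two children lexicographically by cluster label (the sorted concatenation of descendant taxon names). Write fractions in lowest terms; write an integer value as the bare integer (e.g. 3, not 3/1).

(((A:5,N:5):17/4,Q:37/4):193/24,(J:77/6,((L:1,O:1):4,X:5):47/6):107/24)

step 1: merge (L,O) at d=2; branch lengths L→1, O→1; new cluster LO
  updated: d(A,LO)=40, d(J,LO)=18, d(LO,N)=59/2, d(LO,Q)=24, d(LO,X)=10
step 2: merge (A,N) at d=10; branch lengths A→5, N→5; new cluster AN
  updated: d(AN,J)=51/2, d(AN,LO)=139/4, d(AN,Q)=37/2, d(AN,X)=81/2
step 3: merge (LO,X) at d=10; branch lengths LO→4, X→5; new cluster LOX
  updated: d(AN,LOX)=110/3, d(J,LOX)=77/3, d(LOX,Q)=97/3
step 4: merge (AN,Q) at d=37/2; branch lengths AN→17/4, Q→37/4; new cluster ANQ
  updated: d(ANQ,J)=98/3, d(ANQ,LOX)=317/9
step 5: merge (J,LOX) at d=77/3; branch lengths J→77/6, LOX→47/6; new cluster JLOX
  updated: d(ANQ,JLOX)=415/12
step 6: merge (ANQ,JLOX) at d=415/12; branch lengths ANQ→193/24, JLOX→107/24; new cluster AJLNOQX
final tree: (((A:5,N:5):17/4,Q:37/4):193/24,(J:77/6,((L:1,O:1):4,X:5):47/6):107/24)
total length: 203/3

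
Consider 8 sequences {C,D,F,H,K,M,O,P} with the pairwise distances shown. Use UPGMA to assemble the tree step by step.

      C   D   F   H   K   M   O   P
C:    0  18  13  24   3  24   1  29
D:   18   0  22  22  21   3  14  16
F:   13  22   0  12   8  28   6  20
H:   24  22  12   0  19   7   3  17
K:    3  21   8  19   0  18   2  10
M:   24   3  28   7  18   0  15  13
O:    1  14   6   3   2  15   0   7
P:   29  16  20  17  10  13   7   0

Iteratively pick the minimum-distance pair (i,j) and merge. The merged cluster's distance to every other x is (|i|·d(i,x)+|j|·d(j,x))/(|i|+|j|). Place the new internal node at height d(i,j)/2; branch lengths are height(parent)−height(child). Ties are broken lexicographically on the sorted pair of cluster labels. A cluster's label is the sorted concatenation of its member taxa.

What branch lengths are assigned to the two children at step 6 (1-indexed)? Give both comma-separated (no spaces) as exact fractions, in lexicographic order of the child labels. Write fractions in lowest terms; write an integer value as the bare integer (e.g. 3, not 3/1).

23/4,29/4

step 1: merge (C,O) at d=1; branch lengths C→1/2, O→1/2; new cluster CO
  updated: d(CO,D)=16, d(CO,F)=19/2, d(CO,H)=27/2, d(CO,K)=5/2, d(CO,M)=39/2, d(CO,P)=18
step 2: merge (CO,K) at d=5/2; branch lengths CO→3/4, K→5/4; new cluster CKO
  updated: d(CKO,D)=53/3, d(CKO,F)=9, d(CKO,H)=46/3, d(CKO,M)=19, d(CKO,P)=46/3
step 3: merge (D,M) at d=3; branch lengths D→3/2, M→3/2; new cluster DM
  updated: d(CKO,DM)=55/3, d(DM,F)=25, d(DM,H)=29/2, d(DM,P)=29/2
step 4: merge (CKO,F) at d=9; branch lengths CKO→13/4, F→9/2; new cluster CFKO
  updated: d(CFKO,DM)=20, d(CFKO,H)=29/2, d(CFKO,P)=33/2
step 5: merge (CFKO,H) at d=29/2; branch lengths CFKO→11/4, H→29/4; new cluster CFHKO
  updated: d(CFHKO,DM)=189/10, d(CFHKO,P)=83/5
step 6: merge (DM,P) at d=29/2; branch lengths DM→23/4, P→29/4; new cluster DMP
  updated: d(CFHKO,DMP)=272/15
step 7: merge (CFHKO,DMP) at d=272/15; branch lengths CFHKO→109/60, DMP→109/60; new cluster CDFHKMOP
final tree: (((((C:1/2,O:1/2):3/4,K:5/4):13/4,F:9/2):11/4,H:29/4):109/60,((D:3/2,M:3/2):23/4,P:29/4):109/60)
total length: 2423/60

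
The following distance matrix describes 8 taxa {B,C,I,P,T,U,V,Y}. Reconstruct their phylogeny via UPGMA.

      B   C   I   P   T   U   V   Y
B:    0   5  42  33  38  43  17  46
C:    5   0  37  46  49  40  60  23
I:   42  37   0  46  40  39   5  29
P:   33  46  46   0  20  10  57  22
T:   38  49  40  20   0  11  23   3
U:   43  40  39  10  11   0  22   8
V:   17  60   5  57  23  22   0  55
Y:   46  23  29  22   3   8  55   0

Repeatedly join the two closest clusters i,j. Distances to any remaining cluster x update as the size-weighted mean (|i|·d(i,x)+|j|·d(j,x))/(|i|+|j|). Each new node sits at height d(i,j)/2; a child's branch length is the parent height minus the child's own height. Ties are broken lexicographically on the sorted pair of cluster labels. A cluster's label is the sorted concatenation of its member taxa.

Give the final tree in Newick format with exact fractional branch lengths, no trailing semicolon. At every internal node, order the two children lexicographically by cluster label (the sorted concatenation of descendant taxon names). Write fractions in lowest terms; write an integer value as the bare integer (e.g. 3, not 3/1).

iteration 1: select T,Y (d=3); attach at lengths (3/2, 3/2); label the merged cluster TY
  updated: d(B,TY)=42, d(C,TY)=36, d(I,TY)=69/2, d(P,TY)=21, d(TY,U)=19/2, d(TY,V)=39
iteration 2: select B,C (d=5); attach at lengths (5/2, 5/2); label the merged cluster BC
  updated: d(BC,I)=79/2, d(BC,P)=79/2, d(BC,TY)=39, d(BC,U)=83/2, d(BC,V)=77/2
iteration 3: select I,V (d=5); attach at lengths (5/2, 5/2); label the merged cluster IV
  updated: d(BC,IV)=39, d(IV,P)=103/2, d(IV,TY)=147/4, d(IV,U)=61/2
iteration 4: select TY,U (d=19/2); attach at lengths (13/4, 19/4); label the merged cluster TUY
  updated: d(BC,TUY)=239/6, d(IV,TUY)=104/3, d(P,TUY)=52/3
iteration 5: select P,TUY (d=52/3); attach at lengths (26/3, 47/12); label the merged cluster PTUY
  updated: d(BC,PTUY)=159/4, d(IV,PTUY)=311/8
iteration 6: select IV,PTUY (d=311/8); attach at lengths (271/16, 517/48); label the merged cluster IPTUVY
  updated: d(BC,IPTUVY)=79/2
iteration 7: select BC,IPTUVY (d=79/2); attach at lengths (69/4, 5/16); label the merged cluster BCIPTUVY
final tree: ((B:5/2,C:5/2):69/4,((I:5/2,V:5/2):271/16,(P:26/3,((T:3/2,Y:3/2):13/4,U:19/4):47/12):517/48):5/16)
total length: 3785/48

((B:5/2,C:5/2):69/4,((I:5/2,V:5/2):271/16,(P:26/3,((T:3/2,Y:3/2):13/4,U:19/4):47/12):517/48):5/16)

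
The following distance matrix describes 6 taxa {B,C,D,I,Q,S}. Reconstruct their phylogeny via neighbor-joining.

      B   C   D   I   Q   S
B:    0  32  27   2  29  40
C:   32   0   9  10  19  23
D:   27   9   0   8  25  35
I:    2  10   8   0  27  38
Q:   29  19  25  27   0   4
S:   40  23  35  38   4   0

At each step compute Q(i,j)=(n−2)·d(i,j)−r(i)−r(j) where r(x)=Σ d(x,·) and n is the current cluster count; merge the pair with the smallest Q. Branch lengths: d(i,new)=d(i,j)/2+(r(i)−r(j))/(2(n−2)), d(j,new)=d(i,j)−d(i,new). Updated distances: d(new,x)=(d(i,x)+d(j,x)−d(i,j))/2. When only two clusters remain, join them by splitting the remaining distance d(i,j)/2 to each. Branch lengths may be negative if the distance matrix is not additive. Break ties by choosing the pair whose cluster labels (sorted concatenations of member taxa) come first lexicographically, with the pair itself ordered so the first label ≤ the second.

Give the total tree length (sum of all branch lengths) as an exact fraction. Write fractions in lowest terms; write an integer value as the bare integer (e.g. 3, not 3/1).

1. join Q+S (d=4, Q=-228) ⇒ QS; edges |Q|=-5/2, |S|=13/2
  updated: d(B,QS)=65/2, d(C,QS)=19, d(D,QS)=28, d(I,QS)=61/2
2. join B+I (d=2, Q=-138) ⇒ BI; edges |B|=49/6, |I|=-37/6
  updated: d(BI,C)=20, d(BI,D)=33/2, d(BI,QS)=61/2
3. join BI+D (d=33/2, Q=-175/2) ⇒ BDI; edges |BI|=93/8, |D|=39/8
  updated: d(BDI,C)=25/4, d(BDI,QS)=21
4. join BDI+C (d=25/4, Q=-185/4) ⇒ BCDI; edges |BDI|=33/8, |C|=17/8
  updated: d(BCDI,QS)=135/8
5. join BCDI+QS (d=135/8) ⇒ BCDIQS; edges |BCDI|=135/16, |QS|=135/16
final tree: ((((B:49/6,I:-37/6):93/8,D:39/8):33/8,C:17/8):135/16,(Q:-5/2,S:13/2):135/16)
total length: 365/8

365/8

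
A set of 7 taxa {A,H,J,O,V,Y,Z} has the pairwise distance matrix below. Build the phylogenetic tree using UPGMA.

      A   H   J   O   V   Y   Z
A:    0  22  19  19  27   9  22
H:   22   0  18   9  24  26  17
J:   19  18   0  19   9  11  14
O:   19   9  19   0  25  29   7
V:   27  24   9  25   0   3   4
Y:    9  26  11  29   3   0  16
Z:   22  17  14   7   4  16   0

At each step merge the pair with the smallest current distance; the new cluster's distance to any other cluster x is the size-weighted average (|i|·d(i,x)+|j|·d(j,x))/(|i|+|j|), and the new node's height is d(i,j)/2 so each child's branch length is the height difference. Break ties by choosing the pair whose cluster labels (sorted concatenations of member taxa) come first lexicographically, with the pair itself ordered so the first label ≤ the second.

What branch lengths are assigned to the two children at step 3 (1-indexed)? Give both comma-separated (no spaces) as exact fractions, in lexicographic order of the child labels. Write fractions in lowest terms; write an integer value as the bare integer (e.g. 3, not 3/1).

iteration 1: select V,Y (d=3); attach at lengths (3/2, 3/2); label the merged cluster VY
  updated: d(A,VY)=18, d(H,VY)=25, d(J,VY)=10, d(O,VY)=27, d(VY,Z)=10
iteration 2: select O,Z (d=7); attach at lengths (7/2, 7/2); label the merged cluster OZ
  updated: d(A,OZ)=41/2, d(H,OZ)=13, d(J,OZ)=33/2, d(OZ,VY)=37/2
iteration 3: select J,VY (d=10); attach at lengths (5, 7/2); label the merged cluster JVY
  updated: d(A,JVY)=55/3, d(H,JVY)=68/3, d(JVY,OZ)=107/6
iteration 4: select H,OZ (d=13); attach at lengths (13/2, 3); label the merged cluster HOZ
  updated: d(A,HOZ)=21, d(HOZ,JVY)=175/9
iteration 5: select A,JVY (d=55/3); attach at lengths (55/6, 25/6); label the merged cluster AJVY
  updated: d(AJVY,HOZ)=119/6
iteration 6: select AJVY,HOZ (d=119/6); attach at lengths (3/4, 41/12); label the merged cluster AHJOVYZ
final tree: ((A:55/6,(J:5,(V:3/2,Y:3/2):7/2):25/6):3/4,(H:13/2,(O:7/2,Z:7/2):3):41/12)
total length: 91/2

5,7/2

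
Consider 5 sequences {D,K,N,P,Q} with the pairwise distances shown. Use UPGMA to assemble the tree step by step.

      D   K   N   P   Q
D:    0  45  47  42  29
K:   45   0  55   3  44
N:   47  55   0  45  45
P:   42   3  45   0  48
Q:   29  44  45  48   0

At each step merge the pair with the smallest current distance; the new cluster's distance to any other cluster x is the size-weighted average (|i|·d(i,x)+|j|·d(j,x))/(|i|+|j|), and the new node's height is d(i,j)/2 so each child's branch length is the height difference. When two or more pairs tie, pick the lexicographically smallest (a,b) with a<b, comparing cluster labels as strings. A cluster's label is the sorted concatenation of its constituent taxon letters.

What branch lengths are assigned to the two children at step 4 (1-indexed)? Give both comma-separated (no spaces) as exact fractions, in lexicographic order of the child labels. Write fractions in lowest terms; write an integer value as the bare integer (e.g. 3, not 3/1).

13/8,24

1. join K+P (d=3) ⇒ KP; edges |K|=3/2, |P|=3/2
  updated: d(D,KP)=87/2, d(KP,N)=50, d(KP,Q)=46
2. join D+Q (d=29) ⇒ DQ; edges |D|=29/2, |Q|=29/2
  updated: d(DQ,KP)=179/4, d(DQ,N)=46
3. join DQ+KP (d=179/4) ⇒ DKPQ; edges |DQ|=63/8, |KP|=167/8
  updated: d(DKPQ,N)=48
4. join DKPQ+N (d=48) ⇒ DKNPQ; edges |DKPQ|=13/8, |N|=24
final tree: (((D:29/2,Q:29/2):63/8,(K:3/2,P:3/2):167/8):13/8,N:24)
total length: 691/8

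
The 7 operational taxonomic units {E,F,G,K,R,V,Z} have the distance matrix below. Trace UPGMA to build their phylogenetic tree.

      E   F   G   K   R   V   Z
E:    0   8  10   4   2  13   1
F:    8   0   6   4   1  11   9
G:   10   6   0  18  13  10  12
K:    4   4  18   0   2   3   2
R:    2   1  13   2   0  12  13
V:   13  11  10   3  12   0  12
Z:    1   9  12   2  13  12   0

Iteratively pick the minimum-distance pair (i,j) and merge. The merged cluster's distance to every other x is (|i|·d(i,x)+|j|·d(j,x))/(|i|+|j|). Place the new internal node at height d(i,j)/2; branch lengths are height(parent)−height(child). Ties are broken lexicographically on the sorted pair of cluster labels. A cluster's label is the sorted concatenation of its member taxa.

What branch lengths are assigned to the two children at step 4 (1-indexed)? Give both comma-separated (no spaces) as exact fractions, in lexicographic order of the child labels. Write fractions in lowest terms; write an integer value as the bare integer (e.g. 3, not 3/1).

5/3,8/3

step 1: merge (E,Z) at d=1; branch lengths E→1/2, Z→1/2; new cluster EZ
  updated: d(EZ,F)=17/2, d(EZ,G)=11, d(EZ,K)=3, d(EZ,R)=15/2, d(EZ,V)=25/2
step 2: merge (F,R) at d=1; branch lengths F→1/2, R→1/2; new cluster FR
  updated: d(EZ,FR)=8, d(FR,G)=19/2, d(FR,K)=3, d(FR,V)=23/2
step 3: merge (EZ,K) at d=3; branch lengths EZ→1, K→3/2; new cluster EKZ
  updated: d(EKZ,FR)=19/3, d(EKZ,G)=40/3, d(EKZ,V)=28/3
step 4: merge (EKZ,FR) at d=19/3; branch lengths EKZ→5/3, FR→8/3; new cluster EFKRZ
  updated: d(EFKRZ,G)=59/5, d(EFKRZ,V)=51/5
step 5: merge (G,V) at d=10; branch lengths G→5, V→5; new cluster GV
  updated: d(EFKRZ,GV)=11
step 6: merge (EFKRZ,GV) at d=11; branch lengths EFKRZ→7/3, GV→1/2; new cluster EFGKRVZ
final tree: ((((E:1/2,Z:1/2):1,K:3/2):5/3,(F:1/2,R:1/2):8/3):7/3,(G:5,V:5):1/2)
total length: 65/3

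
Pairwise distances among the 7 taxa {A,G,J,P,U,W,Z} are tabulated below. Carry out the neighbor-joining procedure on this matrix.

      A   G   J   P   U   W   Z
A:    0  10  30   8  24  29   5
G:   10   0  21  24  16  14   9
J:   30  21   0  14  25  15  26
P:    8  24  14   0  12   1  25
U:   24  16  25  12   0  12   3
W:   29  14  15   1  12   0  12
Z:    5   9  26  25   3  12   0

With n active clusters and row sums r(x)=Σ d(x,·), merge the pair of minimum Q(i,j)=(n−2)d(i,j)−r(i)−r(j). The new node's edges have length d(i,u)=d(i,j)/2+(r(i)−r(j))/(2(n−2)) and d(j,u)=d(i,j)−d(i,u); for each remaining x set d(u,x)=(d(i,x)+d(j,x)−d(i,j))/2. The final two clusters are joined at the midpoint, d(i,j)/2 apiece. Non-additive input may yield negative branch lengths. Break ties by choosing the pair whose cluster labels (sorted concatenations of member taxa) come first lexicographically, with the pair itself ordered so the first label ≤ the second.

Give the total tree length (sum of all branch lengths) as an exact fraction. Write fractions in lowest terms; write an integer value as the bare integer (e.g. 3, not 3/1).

1. join P+W (d=1, Q=-162) ⇒ PW; edges |P|=3/5, |W|=2/5
  updated: d(A,PW)=18, d(G,PW)=37/2, d(J,PW)=14, d(PW,U)=23/2, d(PW,Z)=18
2. join J+PW (d=14, Q=-140) ⇒ JPW; edges |J|=23/2, |PW|=5/2
  updated: d(A,JPW)=17, d(G,JPW)=51/4, d(JPW,U)=45/4, d(JPW,Z)=15
3. join U+Z (d=3, Q=-309/4) ⇒ UZ; edges |U|=125/24, |Z|=-53/24
  updated: d(A,UZ)=13, d(G,UZ)=11, d(JPW,UZ)=93/8
4. join A+G (d=10, Q=-215/4) ⇒ AG; edges |A|=105/16, |G|=55/16
  updated: d(AG,JPW)=79/8, d(AG,UZ)=7
5. join AG+JPW (d=79/8, Q=-57/2) ⇒ AGJPW; edges |AG|=21/8, |JPW|=29/4
  updated: d(AGJPW,UZ)=35/8
6. join AGJPW+UZ (d=35/8) ⇒ AGJPUWZ; edges |AGJPW|=35/16, |UZ|=35/16
final tree: (((A:105/16,G:55/16):21/8,(J:23/2,(P:3/5,W:2/5):5/2):29/4):35/16,(U:125/24,Z:-53/24):35/16)
total length: 169/4

169/4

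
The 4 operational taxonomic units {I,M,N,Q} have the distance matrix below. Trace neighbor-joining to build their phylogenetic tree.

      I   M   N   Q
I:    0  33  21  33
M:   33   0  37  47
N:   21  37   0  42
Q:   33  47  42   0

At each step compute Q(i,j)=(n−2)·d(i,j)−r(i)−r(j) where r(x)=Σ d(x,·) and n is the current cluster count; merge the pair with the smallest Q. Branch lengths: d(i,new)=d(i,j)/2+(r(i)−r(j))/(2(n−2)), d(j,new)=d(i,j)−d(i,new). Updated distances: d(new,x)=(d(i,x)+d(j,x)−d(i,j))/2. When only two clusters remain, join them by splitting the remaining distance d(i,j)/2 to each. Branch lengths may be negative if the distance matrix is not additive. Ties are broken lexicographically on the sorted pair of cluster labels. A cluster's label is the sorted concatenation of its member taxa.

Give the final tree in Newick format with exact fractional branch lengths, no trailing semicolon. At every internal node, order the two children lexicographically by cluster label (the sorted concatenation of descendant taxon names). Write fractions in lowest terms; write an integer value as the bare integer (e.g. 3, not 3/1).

(((I:29/4,N:55/4):9/4,M:89/4):99/8,Q:99/8)

step 1: merge (I,N) at d=21, Q=-145; branch lengths I→29/4, N→55/4; new cluster IN
  updated: d(IN,M)=49/2, d(IN,Q)=27
step 2: merge (IN,M) at d=49/2, Q=-197/2; branch lengths IN→9/4, M→89/4; new cluster IMN
  updated: d(IMN,Q)=99/4
step 3: merge (IMN,Q) at d=99/4; branch lengths IMN→99/8, Q→99/8; new cluster IMNQ
final tree: (((I:29/4,N:55/4):9/4,M:89/4):99/8,Q:99/8)
total length: 281/4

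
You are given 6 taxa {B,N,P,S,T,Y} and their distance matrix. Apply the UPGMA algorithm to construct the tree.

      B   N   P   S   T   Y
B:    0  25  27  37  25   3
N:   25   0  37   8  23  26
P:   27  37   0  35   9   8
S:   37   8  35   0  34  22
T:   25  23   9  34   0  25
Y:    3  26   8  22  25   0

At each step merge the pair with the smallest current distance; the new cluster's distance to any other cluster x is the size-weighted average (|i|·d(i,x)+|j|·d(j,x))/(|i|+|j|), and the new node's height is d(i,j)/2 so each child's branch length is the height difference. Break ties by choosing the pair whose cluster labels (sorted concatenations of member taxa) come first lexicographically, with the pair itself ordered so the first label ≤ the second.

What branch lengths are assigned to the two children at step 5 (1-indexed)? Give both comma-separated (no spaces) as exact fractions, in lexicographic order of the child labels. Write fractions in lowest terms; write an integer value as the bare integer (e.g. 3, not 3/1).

69/16,175/16

iteration 1: select B,Y (d=3); attach at lengths (3/2, 3/2); label the merged cluster BY
  updated: d(BY,N)=51/2, d(BY,P)=35/2, d(BY,S)=59/2, d(BY,T)=25
iteration 2: select N,S (d=8); attach at lengths (4, 4); label the merged cluster NS
  updated: d(BY,NS)=55/2, d(NS,P)=36, d(NS,T)=57/2
iteration 3: select P,T (d=9); attach at lengths (9/2, 9/2); label the merged cluster PT
  updated: d(BY,PT)=85/4, d(NS,PT)=129/4
iteration 4: select BY,PT (d=85/4); attach at lengths (73/8, 49/8); label the merged cluster BPTY
  updated: d(BPTY,NS)=239/8
iteration 5: select BPTY,NS (d=239/8); attach at lengths (69/16, 175/16); label the merged cluster BNPSTY
final tree: (((B:3/2,Y:3/2):73/8,(P:9/2,T:9/2):49/8):69/16,(N:4,S:4):175/16)
total length: 101/2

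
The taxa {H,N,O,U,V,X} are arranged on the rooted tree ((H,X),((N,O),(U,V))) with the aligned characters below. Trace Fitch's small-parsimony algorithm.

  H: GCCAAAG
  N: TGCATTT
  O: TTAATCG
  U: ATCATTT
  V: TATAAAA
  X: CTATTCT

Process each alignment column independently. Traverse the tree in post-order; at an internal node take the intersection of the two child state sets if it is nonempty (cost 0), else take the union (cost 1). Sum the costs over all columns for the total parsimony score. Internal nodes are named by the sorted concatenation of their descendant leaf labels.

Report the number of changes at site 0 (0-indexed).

HX@0: {G} ∪ {C} = {C,G} (union, +1)
NO@0: {T} ∩ {T} = {T} (intersection, +0)
UV@0: {A} ∪ {T} = {A,T} (union, +1)
NOUV@0: {T} ∩ {A,T} = {T} (intersection, +0)
HNOUVX@0: {C,G} ∪ {T} = {C,G,T} (union, +1)
HX@1: {C} ∪ {T} = {C,T} (union, +1)
NO@1: {G} ∪ {T} = {G,T} (union, +1)
UV@1: {T} ∪ {A} = {A,T} (union, +1)
NOUV@1: {G,T} ∩ {A,T} = {T} (intersection, +0)
HNOUVX@1: {C,T} ∩ {T} = {T} (intersection, +0)
HX@2: {C} ∪ {A} = {A,C} (union, +1)
NO@2: {C} ∪ {A} = {A,C} (union, +1)
UV@2: {C} ∪ {T} = {C,T} (union, +1)
NOUV@2: {A,C} ∩ {C,T} = {C} (intersection, +0)
HNOUVX@2: {A,C} ∩ {C} = {C} (intersection, +0)
HX@3: {A} ∪ {T} = {A,T} (union, +1)
NO@3: {A} ∩ {A} = {A} (intersection, +0)
UV@3: {A} ∩ {A} = {A} (intersection, +0)
NOUV@3: {A} ∩ {A} = {A} (intersection, +0)
HNOUVX@3: {A,T} ∩ {A} = {A} (intersection, +0)
HX@4: {A} ∪ {T} = {A,T} (union, +1)
NO@4: {T} ∩ {T} = {T} (intersection, +0)
UV@4: {T} ∪ {A} = {A,T} (union, +1)
NOUV@4: {T} ∩ {A,T} = {T} (intersection, +0)
HNOUVX@4: {A,T} ∩ {T} = {T} (intersection, +0)
HX@5: {A} ∪ {C} = {A,C} (union, +1)
NO@5: {T} ∪ {C} = {C,T} (union, +1)
UV@5: {T} ∪ {A} = {A,T} (union, +1)
NOUV@5: {C,T} ∩ {A,T} = {T} (intersection, +0)
HNOUVX@5: {A,C} ∪ {T} = {A,C,T} (union, +1)
HX@6: {G} ∪ {T} = {G,T} (union, +1)
NO@6: {T} ∪ {G} = {G,T} (union, +1)
UV@6: {T} ∪ {A} = {A,T} (union, +1)
NOUV@6: {G,T} ∩ {A,T} = {T} (intersection, +0)
HNOUVX@6: {G,T} ∩ {T} = {T} (intersection, +0)
per-site changes: [3, 3, 3, 1, 2, 4, 3]; total = 19

3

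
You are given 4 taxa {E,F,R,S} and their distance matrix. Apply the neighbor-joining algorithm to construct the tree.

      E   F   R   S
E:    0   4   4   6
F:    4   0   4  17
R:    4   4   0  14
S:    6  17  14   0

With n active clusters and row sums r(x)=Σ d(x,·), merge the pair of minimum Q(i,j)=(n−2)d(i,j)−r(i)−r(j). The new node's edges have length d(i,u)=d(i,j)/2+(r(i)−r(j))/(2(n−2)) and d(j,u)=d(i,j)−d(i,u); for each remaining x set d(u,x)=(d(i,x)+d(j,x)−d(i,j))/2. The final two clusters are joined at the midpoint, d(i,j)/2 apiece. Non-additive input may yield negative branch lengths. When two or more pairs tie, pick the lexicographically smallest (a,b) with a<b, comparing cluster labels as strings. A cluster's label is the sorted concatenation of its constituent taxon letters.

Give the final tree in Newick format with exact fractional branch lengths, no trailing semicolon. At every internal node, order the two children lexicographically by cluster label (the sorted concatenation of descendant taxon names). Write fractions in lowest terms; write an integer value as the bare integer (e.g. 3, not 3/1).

1. join E+S (d=6, Q=-39) ⇒ ES; edges |E|=-11/4, |S|=35/4
  updated: d(ES,F)=15/2, d(ES,R)=6
2. join ES+F (d=15/2, Q=-35/2) ⇒ EFS; edges |ES|=19/4, |F|=11/4
  updated: d(EFS,R)=5/4
3. join EFS+R (d=5/4) ⇒ EFRS; edges |EFS|=5/8, |R|=5/8
final tree: (((E:-11/4,S:35/4):19/4,F:11/4):5/8,R:5/8)
total length: 59/4

(((E:-11/4,S:35/4):19/4,F:11/4):5/8,R:5/8)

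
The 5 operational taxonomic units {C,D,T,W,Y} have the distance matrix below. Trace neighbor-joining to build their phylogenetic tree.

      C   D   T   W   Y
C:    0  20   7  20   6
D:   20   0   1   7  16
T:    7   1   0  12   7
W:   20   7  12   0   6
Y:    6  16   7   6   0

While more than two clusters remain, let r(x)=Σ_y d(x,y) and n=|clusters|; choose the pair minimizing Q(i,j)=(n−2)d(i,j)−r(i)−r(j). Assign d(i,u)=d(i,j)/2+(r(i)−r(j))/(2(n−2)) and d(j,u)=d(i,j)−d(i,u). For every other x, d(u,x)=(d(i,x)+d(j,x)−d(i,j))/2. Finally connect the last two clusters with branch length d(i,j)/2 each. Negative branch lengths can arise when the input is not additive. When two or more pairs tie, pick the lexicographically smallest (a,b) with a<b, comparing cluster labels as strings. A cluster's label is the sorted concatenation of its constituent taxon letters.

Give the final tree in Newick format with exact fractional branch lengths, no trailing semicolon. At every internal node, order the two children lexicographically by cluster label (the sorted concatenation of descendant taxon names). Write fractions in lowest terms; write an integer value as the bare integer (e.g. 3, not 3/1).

((((C:6,Y:0):5,T:-1):4,D:2):5/2,W:5/2)

iteration 1: select C,Y (d=6, Q=-70); attach at lengths (6, 0); label the merged cluster CY
  updated: d(CY,D)=15, d(CY,T)=4, d(CY,W)=10
iteration 2: select CY,T (d=4, Q=-38); attach at lengths (5, -1); label the merged cluster CTY
  updated: d(CTY,D)=6, d(CTY,W)=9
iteration 3: select CTY,D (d=6, Q=-22); attach at lengths (4, 2); label the merged cluster CDTY
  updated: d(CDTY,W)=5
iteration 4: select CDTY,W (d=5); attach at lengths (5/2, 5/2); label the merged cluster CDTWY
final tree: ((((C:6,Y:0):5,T:-1):4,D:2):5/2,W:5/2)
total length: 21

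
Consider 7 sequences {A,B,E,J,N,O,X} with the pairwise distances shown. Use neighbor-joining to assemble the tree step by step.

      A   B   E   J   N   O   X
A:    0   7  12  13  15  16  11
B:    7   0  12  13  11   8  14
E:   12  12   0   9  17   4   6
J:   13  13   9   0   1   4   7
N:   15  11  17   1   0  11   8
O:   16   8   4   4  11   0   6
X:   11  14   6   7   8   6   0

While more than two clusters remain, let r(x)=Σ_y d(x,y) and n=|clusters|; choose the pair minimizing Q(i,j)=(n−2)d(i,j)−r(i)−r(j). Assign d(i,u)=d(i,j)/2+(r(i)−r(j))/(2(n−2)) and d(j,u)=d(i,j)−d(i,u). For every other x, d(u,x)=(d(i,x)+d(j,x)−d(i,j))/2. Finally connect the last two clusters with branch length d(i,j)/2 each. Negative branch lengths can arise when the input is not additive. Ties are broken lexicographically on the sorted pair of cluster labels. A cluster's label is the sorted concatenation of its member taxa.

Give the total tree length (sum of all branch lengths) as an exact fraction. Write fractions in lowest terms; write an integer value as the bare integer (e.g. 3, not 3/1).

step 1: merge (J,N) at d=1, Q=-105; branch lengths J→-11/10, N→21/10; new cluster JN
  updated: d(A,JN)=27/2, d(B,JN)=23/2, d(E,JN)=25/2, d(JN,O)=7, d(JN,X)=7
step 2: merge (A,B) at d=7, Q=-84; branch lengths A→35/8, B→21/8; new cluster AB
  updated: d(AB,E)=17/2, d(AB,JN)=9, d(AB,O)=17/2, d(AB,X)=9
step 3: merge (E,O) at d=4, Q=-89/2; branch lengths E→35/12, O→13/12; new cluster EO
  updated: d(AB,EO)=13/2, d(EO,JN)=31/4, d(EO,X)=4
step 4: merge (AB,JN) at d=9, Q=-121/4; branch lengths AB→75/16, JN→69/16; new cluster ABJN
  updated: d(ABJN,EO)=21/8, d(ABJN,X)=7/2
step 5: merge (ABJN,EO) at d=21/8, Q=-81/8; branch lengths ABJN→17/16, EO→25/16; new cluster ABEJNO
  updated: d(ABEJNO,X)=39/16
step 6: merge (ABEJNO,X) at d=39/16; branch lengths ABEJNO→39/32, X→39/32; new cluster ABEJNOX
final tree: ((((A:35/8,B:21/8):75/16,(J:-11/10,N:21/10):69/16):17/16,(E:35/12,O:13/12):25/16):39/32,X:39/32)
total length: 417/16

417/16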